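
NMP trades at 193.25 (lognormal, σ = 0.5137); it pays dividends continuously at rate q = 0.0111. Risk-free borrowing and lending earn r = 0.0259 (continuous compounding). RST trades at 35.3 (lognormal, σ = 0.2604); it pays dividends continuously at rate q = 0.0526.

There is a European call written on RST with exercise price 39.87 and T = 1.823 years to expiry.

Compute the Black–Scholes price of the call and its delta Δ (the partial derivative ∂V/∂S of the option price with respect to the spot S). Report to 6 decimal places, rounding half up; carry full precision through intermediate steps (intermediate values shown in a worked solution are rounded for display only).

σ√T = 0.2604·√1.823 = 0.351588
d₁ = (ln(S/K) + (r−q+σ²/2)T) / (σ√T) = (ln(35.3/39.87) + (0.0259−0.0526+0.2604²/2)·1.823) / 0.351588 = (-0.121741 + 0.013133) / 0.351588 = -0.308907
d₂ = d₁ − σ√T = -0.308907 − 0.351588 = -0.660495
e^{−rT} = 0.953882
e^{−qT} = 0.908564
N(d₁) = 0.378696,  N(d₂) = 0.254468
Call price V = S·e^{−qT}·N(d₁) − K·e^{−rT}·N(d₂) = 12.145658 − 9.677737 = 2.467921
Δ = e^{−qT}·N(d₁) = 0.344070

price = 2.467921
Δ = 0.344070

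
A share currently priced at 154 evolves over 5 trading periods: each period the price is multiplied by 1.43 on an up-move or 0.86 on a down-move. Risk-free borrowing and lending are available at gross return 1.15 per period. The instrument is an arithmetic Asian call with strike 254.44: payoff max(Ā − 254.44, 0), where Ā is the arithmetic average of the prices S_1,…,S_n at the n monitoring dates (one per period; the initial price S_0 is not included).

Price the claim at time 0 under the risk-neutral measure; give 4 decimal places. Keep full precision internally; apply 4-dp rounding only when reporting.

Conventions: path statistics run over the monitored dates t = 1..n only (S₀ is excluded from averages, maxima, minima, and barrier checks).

price = 16.0324

With p* = (R−d)/(u−d) = 0.5088, sum probability × payoff across the paths and divide by R^5.
Enumerate all 2^5 = 32 price paths (U = up ×1.43, D = down ×0.86); each path with k up-moves has probability p*^k·(1−p*)^(5−k).
DDDDD: Ā=100.1952, payoff=0.0000, prob=0.028603
UDDDD: Ā=166.6037, payoff=0.0000, prob=0.029625
DUDDD: Ā=149.0477, payoff=0.0000, prob=0.029625
UUDDD: Ā=247.8351, payoff=0.0000, prob=0.030683
DDUDD: Ā=133.9495, payoff=0.0000, prob=0.029625
UDUDD: Ā=222.7300, payoff=0.0000, prob=0.030683
DUUDD: Ā=205.1740, payoff=0.0000, prob=0.030683
UUUDD: Ā=341.1614, payoff=86.7214, prob=0.031779
DDDUD: Ā=120.9651, payoff=0.0000, prob=0.029625
UDDUD: Ā=201.1396, payoff=0.0000, prob=0.030683
DUDUD: Ā=183.5836, payoff=0.0000, prob=0.030683
UUDUD: Ā=305.2611, payoff=50.8211, prob=0.031779
DDUUD: Ā=168.4855, payoff=0.0000, prob=0.030683
UDUUD: Ā=280.1560, payoff=25.7160, prob=0.031779
DUUUD: Ā=262.6000, payoff=8.1600, prob=0.031779
UUUUD: Ā=436.6489, payoff=182.2089, prob=0.032914
DDDDU: Ā=109.7985, payoff=0.0000, prob=0.029625
UDDDU: Ā=182.5719, payoff=0.0000, prob=0.030683
DUDDU: Ā=165.0159, payoff=0.0000, prob=0.030683
UUDDU: Ā=274.3869, payoff=19.9469, prob=0.031779
DDUDU: Ā=149.9177, payoff=0.0000, prob=0.030683
UDUDU: Ā=249.2818, payoff=0.0000, prob=0.031779
DUUDU: Ā=231.7258, payoff=0.0000, prob=0.031779
UUUDU: Ā=385.3115, payoff=130.8715, prob=0.032914
DDDUU: Ā=136.9333, payoff=0.0000, prob=0.030683
UDDUU: Ā=227.6914, payoff=0.0000, prob=0.031779
DUDUU: Ā=210.1354, payoff=0.0000, prob=0.031779
UUDUU: Ā=349.4113, payoff=94.9713, prob=0.032914
DDUUU: Ā=195.0373, payoff=0.0000, prob=0.031779
UDUUU: Ā=324.3062, payoff=69.8662, prob=0.032914
DUUUU: Ā=306.7502, payoff=52.3102, prob=0.032914
UUUUU: Ā=510.0614, payoff=255.6214, prob=0.034089
Price = Σ prob·payoff / R^5 = 32.246978 / 2.011357 = 16.0324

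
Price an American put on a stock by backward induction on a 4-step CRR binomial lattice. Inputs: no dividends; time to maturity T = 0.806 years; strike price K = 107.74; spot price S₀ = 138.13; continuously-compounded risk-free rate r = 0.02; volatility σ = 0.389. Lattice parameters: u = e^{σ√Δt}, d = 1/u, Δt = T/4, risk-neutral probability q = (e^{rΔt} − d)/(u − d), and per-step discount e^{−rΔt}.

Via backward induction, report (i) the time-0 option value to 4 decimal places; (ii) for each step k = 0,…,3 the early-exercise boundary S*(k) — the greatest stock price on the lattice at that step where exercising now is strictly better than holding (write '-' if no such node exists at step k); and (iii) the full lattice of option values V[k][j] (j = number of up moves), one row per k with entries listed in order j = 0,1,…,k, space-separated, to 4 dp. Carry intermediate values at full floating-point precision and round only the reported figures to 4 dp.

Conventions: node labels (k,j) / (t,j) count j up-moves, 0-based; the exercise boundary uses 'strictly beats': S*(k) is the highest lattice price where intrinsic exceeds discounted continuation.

price = 6.0073
boundary = - - - 81.8054
tree:
6.0073
9.9853 1.5366
16.2932 2.8997 0.0000
25.9346 5.4722 0.0000 0.0000
39.0416 10.3269 0.0000 0.0000 0.0000

params: Δt=0.20150 u=1.19079 d=0.83978 q=0.46796 e^(-rΔt)=0.99598
t_4 payoffs: 39.0416 10.3269 0.0000 0.0000 0.0000
t_3: node(3,0) S=81.8054 payoff=25.9346 vs cont=25.5013 → 25.9346 [stop]  node(3,1) S=115.9986 payoff=0.0000 vs cont=5.4722 → 5.4722 [wait]  node(3,2) S=164.4839 payoff=0.0000 vs cont=0.0000 → 0.0000 [wait]  node(3,3) S=233.2351 payoff=0.0000 vs cont=0.0000 → 0.0000 [wait]  ⇒ S*(3)=81.8054
t_2: node(2,0) S=97.4131 payoff=10.3269 vs cont=16.2932 → 16.2932 [wait]  node(2,1) S=138.1300 payoff=0.0000 vs cont=2.8997 → 2.8997 [wait]  node(2,2) S=195.8658 payoff=0.0000 vs cont=0.0000 → 0.0000 [wait]  ⇒ S*(2)=-
t_1: node(1,0) S=115.9986 payoff=0.0000 vs cont=9.9853 → 9.9853 [wait]  node(1,1) S=164.4839 payoff=0.0000 vs cont=1.5366 → 1.5366 [wait]  ⇒ S*(1)=-
t_0: node(0,0) S=138.1300 payoff=0.0000 vs cont=6.0073 → 6.0073 [wait]  ⇒ S*(0)=-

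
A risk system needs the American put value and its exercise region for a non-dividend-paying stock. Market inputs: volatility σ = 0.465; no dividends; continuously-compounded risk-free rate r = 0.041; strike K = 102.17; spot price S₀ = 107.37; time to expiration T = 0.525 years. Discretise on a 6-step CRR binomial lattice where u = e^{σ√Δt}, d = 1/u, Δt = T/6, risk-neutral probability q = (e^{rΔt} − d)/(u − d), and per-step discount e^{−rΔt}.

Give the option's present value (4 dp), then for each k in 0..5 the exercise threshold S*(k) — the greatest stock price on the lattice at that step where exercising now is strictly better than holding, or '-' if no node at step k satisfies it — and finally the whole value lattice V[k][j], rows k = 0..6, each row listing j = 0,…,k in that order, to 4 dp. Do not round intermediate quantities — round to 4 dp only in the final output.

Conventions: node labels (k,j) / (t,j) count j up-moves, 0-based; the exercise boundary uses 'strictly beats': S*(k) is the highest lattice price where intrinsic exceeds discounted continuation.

price = 10.6735
boundary = - - - 71.0678 61.9350 71.0678
tree:
10.6735
15.8384 5.1289
22.6905 8.4952 1.5014
31.1022 13.7002 2.8904 0.0000
40.2350 21.2653 5.5644 0.0000 0.0000
48.1942 31.1022 10.7123 0.0000 0.0000 0.0000
55.1305 40.2350 20.6227 0.0000 0.0000 0.0000 0.0000

params: Δt=0.08750 u=1.14746 d=0.87149 q=0.47869 e^(-rΔt)=0.99642
t_6 payoffs: 55.1305 40.2350 20.6227 0.0000 0.0000 0.0000 0.0000
t_5: node(5,0) S=53.9758 payoff=48.1942 vs cont=47.8283 → 48.1942 [stop]  node(5,1) S=71.0678 payoff=31.1022 vs cont=30.7363 → 31.1022 [stop]  node(5,2) S=93.5721 payoff=8.5979 vs cont=10.7123 → 10.7123 [wait]  node(5,3) S=123.2025 payoff=0.0000 vs cont=0.0000 → 0.0000 [wait]  node(5,4) S=162.2158 payoff=0.0000 vs cont=0.0000 → 0.0000 [wait]  node(5,5) S=213.5829 payoff=0.0000 vs cont=0.0000 → 0.0000 [wait]  ⇒ S*(5)=71.0678
t_4: node(4,0) S=61.9350 payoff=40.2350 vs cont=39.8691 → 40.2350 [stop]  node(4,1) S=81.5473 payoff=20.6227 vs cont=21.2653 → 21.2653 [wait]  node(4,2) S=107.3700 payoff=0.0000 vs cont=5.5644 → 5.5644 [wait]  node(4,3) S=141.3697 payoff=0.0000 vs cont=0.0000 → 0.0000 [wait]  node(4,4) S=186.1357 payoff=0.0000 vs cont=0.0000 → 0.0000 [wait]  ⇒ S*(4)=61.9350
t_3: node(3,0) S=71.0678 payoff=31.1022 vs cont=31.0429 → 31.1022 [stop]  node(3,1) S=93.5721 payoff=8.5979 vs cont=13.7002 → 13.7002 [wait]  node(3,2) S=123.2025 payoff=0.0000 vs cont=2.8904 → 2.8904 [wait]  node(3,3) S=162.2158 payoff=0.0000 vs cont=0.0000 → 0.0000 [wait]  ⇒ S*(3)=71.0678
t_2: node(2,0) S=81.5473 payoff=20.6227 vs cont=22.6905 → 22.6905 [wait]  node(2,1) S=107.3700 payoff=0.0000 vs cont=8.4952 → 8.4952 [wait]  node(2,2) S=141.3697 payoff=0.0000 vs cont=1.5014 → 1.5014 [wait]  ⇒ S*(2)=-
t_1: node(1,0) S=93.5721 payoff=8.5979 vs cont=15.8384 → 15.8384 [wait]  node(1,1) S=123.2025 payoff=0.0000 vs cont=5.1289 → 5.1289 [wait]  ⇒ S*(1)=-
t_0: node(0,0) S=107.3700 payoff=0.0000 vs cont=10.6735 → 10.6735 [wait]  ⇒ S*(0)=-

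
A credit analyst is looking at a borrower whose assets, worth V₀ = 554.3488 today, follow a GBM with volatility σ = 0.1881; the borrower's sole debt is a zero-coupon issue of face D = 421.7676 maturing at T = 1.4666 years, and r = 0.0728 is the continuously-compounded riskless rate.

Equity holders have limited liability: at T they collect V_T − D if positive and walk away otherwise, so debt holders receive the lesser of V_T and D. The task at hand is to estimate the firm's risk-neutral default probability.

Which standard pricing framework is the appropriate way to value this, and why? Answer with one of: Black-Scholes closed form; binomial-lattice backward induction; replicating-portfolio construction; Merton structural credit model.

Key observation: with the firm-asset dynamics (V₀ = 554.3488) and a single zero-coupon liability of face 421.7676 given, debt value, spread, and default probability all derive from the option view of the balance sheet.

framework: Merton structural credit model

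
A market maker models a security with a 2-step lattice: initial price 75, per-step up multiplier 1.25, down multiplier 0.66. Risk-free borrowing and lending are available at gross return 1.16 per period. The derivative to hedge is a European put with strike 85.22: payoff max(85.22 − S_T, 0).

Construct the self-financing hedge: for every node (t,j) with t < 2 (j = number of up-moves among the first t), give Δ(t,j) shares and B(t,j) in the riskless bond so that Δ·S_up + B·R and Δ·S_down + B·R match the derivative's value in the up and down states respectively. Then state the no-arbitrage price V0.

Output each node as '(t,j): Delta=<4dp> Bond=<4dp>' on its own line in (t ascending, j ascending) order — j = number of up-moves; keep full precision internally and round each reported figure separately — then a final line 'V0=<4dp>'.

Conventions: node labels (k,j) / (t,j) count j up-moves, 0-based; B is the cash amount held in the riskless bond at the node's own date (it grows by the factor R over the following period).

(0,0): Delta=-0.4722 Bond=40.8106
(1,0): Delta=-1.0000 Bond=73.4655
(1,1): Delta=-0.4221 Bond=42.6377
V0=5.3943

No-arbitrage ⇒ martingale measure with p* = (R−d)/(u−d) = 0.8475.
At maturity the claim pays: V(2,0)=52.5500, V(2,1)=23.3450, V(2,2)=0.0000
Node (1,0) S=49.5000: V=(p*·23.3450+(1−p*)·52.5500)/1.16=23.9655; Δ=(23.3450−52.5500)/(61.8750−32.6700)=-1.0000; B=V−Δ·S=73.4655
Node (1,1) S=93.7500: V=(p*·0.0000+(1−p*)·23.3450)/1.16=3.0699; Δ=(0.0000−23.3450)/(117.1875−61.8750)=-0.4221; B=V−Δ·S=42.6377
Node (0,0) S=75.0000: V=(p*·3.0699+(1−p*)·23.9655)/1.16=5.3943; Δ=(3.0699−23.9655)/(93.7500−49.5000)=-0.4722; B=V−Δ·S=40.8106
Sanity check at the root: Δ(0,0)·S0 + B(0,0) reproduces V0 = 5.3943.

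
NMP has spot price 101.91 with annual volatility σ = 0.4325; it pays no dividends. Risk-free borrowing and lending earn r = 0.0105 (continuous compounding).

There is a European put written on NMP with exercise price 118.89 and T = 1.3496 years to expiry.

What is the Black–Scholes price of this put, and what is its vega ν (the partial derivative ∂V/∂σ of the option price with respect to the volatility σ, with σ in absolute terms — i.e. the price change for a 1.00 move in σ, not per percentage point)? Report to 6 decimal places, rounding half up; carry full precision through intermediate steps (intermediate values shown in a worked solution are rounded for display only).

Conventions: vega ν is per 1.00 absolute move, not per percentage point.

σ√T = 0.4325·√1.3496 = 0.502445
d₁ = (ln(S/K) + (r+σ²/2)T) / (σ√T) = (ln(101.91/118.89) + (0.0105+0.4325²/2)·1.3496) / 0.502445 = (-0.154109 + 0.140396) / 0.502445 = -0.027291
d₂ = d₁ − σ√T = -0.027291 − 0.502445 = -0.529736
e^{−rT} = 0.985929
N(−d₁) = 0.510886,  N(−d₂) = 0.701853
Put price V = K·e^{−rT}·N(−d₂) − S·N(−d₁) = 82.269134 − 52.064414 = 30.204721
φ(d₁) = (1/√(2π))·e^{−d₁²/2} = 0.398794
ν = S·φ(d₁)·√T = 47.213660

price = 30.204721
ν = 47.213660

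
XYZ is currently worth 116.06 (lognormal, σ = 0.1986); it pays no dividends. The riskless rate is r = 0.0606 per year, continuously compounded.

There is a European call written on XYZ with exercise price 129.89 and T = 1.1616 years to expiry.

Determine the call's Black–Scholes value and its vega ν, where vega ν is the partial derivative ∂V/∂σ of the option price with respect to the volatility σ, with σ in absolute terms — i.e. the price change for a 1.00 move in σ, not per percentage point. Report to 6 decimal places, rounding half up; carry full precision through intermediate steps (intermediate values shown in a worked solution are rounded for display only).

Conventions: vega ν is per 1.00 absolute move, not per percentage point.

σ√T = 0.1986·√1.1616 = 0.214046
d₁ = (ln(S/K) + (r+σ²/2)T) / (σ√T) = (ln(116.06/129.89) + (0.0606+0.1986²/2)·1.1616) / 0.214046 = (-0.112581 + 0.093301) / 0.214046 = -0.090073
d₂ = d₁ − σ√T = -0.090073 − 0.214046 = -0.304119
e^{−rT} = 0.932027
N(d₁) = 0.464115,  N(d₂) = 0.380519
Call price V = S·N(d₁) − K·e^{−rT}·N(d₂) = 53.865140 − 46.065973 = 7.799167
φ(d₁) = (1/√(2π))·e^{−d₁²/2} = 0.397327
ν = S·φ(d₁)·√T = 49.700320

price = 7.799167
ν = 49.700320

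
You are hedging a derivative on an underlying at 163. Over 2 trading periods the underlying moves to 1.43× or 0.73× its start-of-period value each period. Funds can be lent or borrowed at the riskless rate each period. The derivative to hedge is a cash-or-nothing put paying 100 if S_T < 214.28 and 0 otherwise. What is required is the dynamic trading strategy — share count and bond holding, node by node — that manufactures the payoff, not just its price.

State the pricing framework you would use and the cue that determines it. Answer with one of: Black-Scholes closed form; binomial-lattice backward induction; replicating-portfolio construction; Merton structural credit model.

Key observation: since the answer must list Δ and B at each node of the 1.43/0.73 lattice on 163, the replicating-portfolio method — solving the two-state system at every node — is the one that applies.

framework: replicating-portfolio construction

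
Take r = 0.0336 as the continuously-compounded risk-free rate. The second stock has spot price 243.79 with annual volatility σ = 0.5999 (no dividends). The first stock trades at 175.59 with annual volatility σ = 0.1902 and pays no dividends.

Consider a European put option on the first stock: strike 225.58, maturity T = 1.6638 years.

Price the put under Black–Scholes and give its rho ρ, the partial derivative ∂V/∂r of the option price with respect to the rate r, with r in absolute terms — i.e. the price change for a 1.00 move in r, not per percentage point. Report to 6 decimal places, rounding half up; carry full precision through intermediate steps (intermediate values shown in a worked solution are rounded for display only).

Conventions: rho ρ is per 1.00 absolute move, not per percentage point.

price = 43.475284
ρ = -291.083467

σ√T = 0.1902·√1.6638 = 0.245336
d₁ = (ln(S/K) + (r+σ²/2)T) / (σ√T) = (ln(175.59/225.58) + (0.0336+0.1902²/2)·1.6638) / 0.245336 = (-0.250523 + 0.085999) / 0.245336 = -0.670610
d₂ = d₁ − σ√T = -0.670610 − 0.245336 = -0.915946
e^{−rT} = 0.945630
N(−d₁) = 0.748765,  N(−d₂) = 0.820152
Put price V = K·e^{−rT}·N(−d₂) − S·N(−d₁) = 174.950996 − 131.475712 = 43.475284
ρ = −K·T·e^{−rT}·N(−d₂) = -291.083467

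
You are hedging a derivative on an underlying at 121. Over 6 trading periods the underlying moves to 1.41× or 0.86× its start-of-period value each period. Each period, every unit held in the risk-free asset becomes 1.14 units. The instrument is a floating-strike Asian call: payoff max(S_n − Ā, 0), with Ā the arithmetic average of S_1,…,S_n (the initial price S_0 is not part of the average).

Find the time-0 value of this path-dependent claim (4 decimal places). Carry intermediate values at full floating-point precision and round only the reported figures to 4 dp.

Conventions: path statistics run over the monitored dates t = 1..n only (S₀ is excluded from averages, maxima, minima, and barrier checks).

price = 33.7673

Under the martingale measure an up-move has probability p* = 0.5091; value the claim as the probability-weighted average of per-path payoffs, discounted 6 periods at R = 1.14.
Enumerate all 2^6 = 64 price paths (U = up ×1.41, D = down ×0.86); each path with k up-moves has probability p*^k·(1−p*)^(6−k).
DDDDDD: Ā=73.7628, payoff=0.0000, prob=0.013996
UDDDDD: Ā=120.9366, payoff=0.0000, prob=0.014514
DUDDDD: Ā=109.8450, payoff=0.0000, prob=0.014514
UUDDDD: Ā=180.0947, payoff=0.0000, prob=0.015052
DDUDDD: Ā=100.3061, payoff=0.0000, prob=0.014514
UDUDDD: Ā=164.4554, payoff=0.0000, prob=0.015052
DUUDDD: Ā=153.3638, payoff=0.0000, prob=0.015052
UUUDDD: Ā=251.4452, payoff=0.0000, prob=0.015610
DDDUDD: Ā=92.1028, payoff=0.0000, prob=0.014514
UDDUDD: Ā=151.0057, payoff=0.0000, prob=0.015052
DUDUDD: Ā=139.9140, payoff=0.0000, prob=0.015052
UUDUDD: Ā=229.3939, payoff=0.0000, prob=0.015610
DDUUDD: Ā=130.3752, payoff=1.2132, prob=0.015052
UDUUDD: Ā=213.7546, payoff=1.9890, prob=0.015610
DUUUDD: Ā=202.6630, payoff=13.0807, prob=0.015610
UUUUDD: Ā=332.2730, payoff=21.4463, prob=0.016188
DDDDUD: Ā=85.0478, payoff=0.0000, prob=0.014514
UDDDUD: Ā=139.4389, payoff=0.0000, prob=0.015052
DUDDUD: Ā=128.3472, payoff=3.2411, prob=0.015052
UUDDUD: Ā=210.4297, payoff=5.3139, prob=0.015610
DDUDUD: Ā=118.8084, payoff=12.7800, prob=0.015052
UDUDUD: Ā=194.7905, payoff=20.9532, prob=0.015610
DUUDUD: Ā=183.6988, payoff=32.0448, prob=0.015610
UUUDUD: Ā=301.1806, payoff=52.5386, prob=0.016188
DDDUUD: Ā=110.6050, payoff=20.9834, prob=0.015052
UDDUUD: Ā=181.3407, payoff=34.4029, prob=0.015610
DUDUUD: Ā=170.2491, payoff=45.4946, prob=0.015610
UUDUUD: Ā=279.1293, payoff=74.5900, prob=0.016188
DDUUUD: Ā=160.7102, payoff=55.0334, prob=0.015610
UDUUUD: Ā=263.4900, payoff=90.2292, prob=0.016188
DUUUUD: Ā=252.3984, payoff=101.3209, prob=0.016188
UUUUUD: Ā=413.8159, payoff=166.1192, prob=0.016787
DDDDDU: Ā=78.9806, payoff=1.2790, prob=0.014514
UDDDDU: Ā=129.4914, payoff=2.0969, prob=0.015052
DUDDDU: Ā=118.3998, payoff=13.1886, prob=0.015052
UUDDDU: Ā=194.1206, payoff=21.6231, prob=0.015610
DDUDDU: Ā=108.8609, payoff=22.7274, prob=0.015052
UDUDDU: Ā=178.4813, payoff=37.2624, prob=0.015610
DUUDDU: Ā=167.3897, payoff=48.3540, prob=0.015610
UUUDDU: Ā=274.4412, payoff=79.2781, prob=0.016188
DDDUDU: Ā=100.6575, payoff=30.9308, prob=0.015052
UDDUDU: Ā=165.0316, payoff=50.7121, prob=0.015610
DUDUDU: Ā=153.9399, payoff=61.8038, prob=0.015610
UUDUDU: Ā=252.3898, payoff=101.3294, prob=0.016188
DDUUDU: Ā=144.4011, payoff=71.3426, prob=0.015610
UDUUDU: Ā=236.7506, payoff=116.9687, prob=0.016188
DUUUDU: Ā=225.6589, payoff=128.0604, prob=0.016188
UUUUDU: Ā=369.9757, payoff=209.9594, prob=0.016787
DDDDUU: Ā=93.6026, payoff=37.9857, prob=0.015052
UDDDUU: Ā=153.4648, payoff=62.2789, prob=0.015610
DUDDUU: Ā=142.3731, payoff=73.3706, prob=0.015610
UUDDUU: Ā=233.4257, payoff=120.2936, prob=0.016188
DDUDUU: Ā=132.8343, payoff=82.9094, prob=0.015610
UDUDUU: Ā=217.7864, payoff=135.9328, prob=0.016188
DUUDUU: Ā=206.6948, payoff=147.0245, prob=0.016188
UUUDUU: Ā=338.8833, payoff=241.0518, prob=0.016787
DDDUUU: Ā=124.6309, payoff=91.1128, prob=0.015610
UDDUUU: Ā=204.3367, payoff=149.3826, prob=0.016188
DUDUUU: Ā=193.2450, payoff=160.4743, prob=0.016188
UUDUUU: Ā=316.8319, payoff=263.1032, prob=0.016787
DDUUUU: Ā=183.7062, payoff=170.0131, prob=0.016188
UDUUUU: Ā=301.1927, payoff=278.7424, prob=0.016787
DUUUUU: Ā=290.1010, payoff=289.8341, prob=0.016787
UUUUUU: Ā=475.6307, payoff=475.1931, prob=0.017409
Price = Σ prob·payoff / R^6 = 74.118252 / 2.194973 = 33.7673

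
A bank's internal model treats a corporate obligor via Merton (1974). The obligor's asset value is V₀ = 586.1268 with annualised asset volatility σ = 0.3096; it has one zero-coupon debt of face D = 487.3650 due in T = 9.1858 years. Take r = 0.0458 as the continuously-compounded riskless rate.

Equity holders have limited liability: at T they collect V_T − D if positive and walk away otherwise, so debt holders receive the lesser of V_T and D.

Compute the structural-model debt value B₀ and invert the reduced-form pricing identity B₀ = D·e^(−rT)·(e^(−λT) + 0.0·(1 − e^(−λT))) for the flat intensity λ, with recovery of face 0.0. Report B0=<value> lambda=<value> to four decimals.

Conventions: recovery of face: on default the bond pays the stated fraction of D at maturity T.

Apply the equity-as-call identities (strike 487.3650, horizon 9.1858 years):
d₁ = [ln(V₀/D) + (r + σ²/2)T] / (σ√T)
   = [ln(586.1268/487.3650) + (0.0458 + 0.5·0.3096²)·9.1858] / (0.3096·√9.1858)
   = [0.184523 + 0.860949] / 0.938338 = 1.114174
d₂ = d₁ − σ√T = 1.114174 − 0.938338 = 0.175835
N(d₁) = 0.867398,  N(d₂) = 0.569788,  e^(−rT) = 0.656581
E₀ = V₀·N(d₁) − D·e^(−rT)·N(d₂)
   = 586.1268·0.867398 − 487.3650·0.656581·0.569788 = 326.075893
B₀ = V₀ − E₀ = 586.1268 − 326.075893 = 260.050907
e^(−λT) = (B₀·e^(rT)/D − 0)/(1 − 0) = (260.0509·1.523042/487.3650 − 0)/1 = 0.81267313
λ = −ln(0.81267313)/9.1858 = 0.022581

B0=260.0509 lambda=0.0226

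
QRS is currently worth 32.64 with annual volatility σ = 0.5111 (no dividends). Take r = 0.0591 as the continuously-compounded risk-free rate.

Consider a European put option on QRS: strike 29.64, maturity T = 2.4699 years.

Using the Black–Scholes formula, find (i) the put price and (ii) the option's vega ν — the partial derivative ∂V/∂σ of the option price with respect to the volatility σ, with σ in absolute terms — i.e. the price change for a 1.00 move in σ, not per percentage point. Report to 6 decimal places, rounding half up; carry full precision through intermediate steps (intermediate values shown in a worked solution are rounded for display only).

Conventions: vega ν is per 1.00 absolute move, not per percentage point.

σ√T = 0.5111·√2.4699 = 0.803240
d₁ = (ln(S/K) + (r+σ²/2)T) / (σ√T) = (ln(32.64/29.64) + (0.0591+0.5111²/2)·2.4699) / 0.803240 = (0.096414 + 0.468569) / 0.803240 = 0.703379
d₂ = d₁ − σ√T = 0.703379 − 0.803240 = -0.099861
e^{−rT} = 0.864183
N(−d₁) = 0.240910,  N(−d₂) = 0.539773
Put price V = K·e^{−rT}·N(−d₂) − S·N(−d₁) = 13.825944 − 7.863296 = 5.962648
φ(d₁) = (1/√(2π))·e^{−d₁²/2} = 0.311514
ν = S·φ(d₁)·√T = 15.979679

price = 5.962648
ν = 15.979679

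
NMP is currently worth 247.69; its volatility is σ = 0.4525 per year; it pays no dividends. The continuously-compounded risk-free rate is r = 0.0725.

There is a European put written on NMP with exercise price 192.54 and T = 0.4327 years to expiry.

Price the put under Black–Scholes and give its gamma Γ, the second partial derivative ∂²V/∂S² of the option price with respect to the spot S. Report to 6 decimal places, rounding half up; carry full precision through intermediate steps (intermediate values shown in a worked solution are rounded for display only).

price = 5.801062
Γ = 0.002954

σ√T = 0.4525·√0.4327 = 0.297654
d₁ = (ln(S/K) + (r+σ²/2)T) / (σ√T) = (ln(247.69/192.54) + (0.0725+0.4525²/2)·0.4327) / 0.297654 = (0.251874 + 0.075670) / 0.297654 = 1.100417
d₂ = d₁ − σ√T = 1.100417 − 0.297654 = 0.802763
e^{−rT} = 0.969116
N(−d₁) = 0.135575,  N(−d₂) = 0.211056
Put price V = K·e^{−rT}·N(−d₂) − S·N(−d₁) = 39.381683 − 33.580621 = 5.801062
φ(d₁) = (1/√(2π))·e^{−d₁²/2} = 0.217752
Γ = φ(d₁) / (S·σ·√T) = 0.002954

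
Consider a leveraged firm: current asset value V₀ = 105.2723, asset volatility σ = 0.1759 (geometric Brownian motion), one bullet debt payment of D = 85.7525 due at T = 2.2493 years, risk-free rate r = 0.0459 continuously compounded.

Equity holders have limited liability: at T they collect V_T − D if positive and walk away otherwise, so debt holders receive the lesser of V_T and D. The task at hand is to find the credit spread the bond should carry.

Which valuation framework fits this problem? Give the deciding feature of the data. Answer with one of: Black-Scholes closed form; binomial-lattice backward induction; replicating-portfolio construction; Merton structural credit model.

Key observation: with the firm-asset dynamics (V₀ = 105.2723) and a single zero-coupon liability of face 85.7525 given, debt value, spread, and default probability all derive from the option view of the balance sheet.

framework: Merton structural credit model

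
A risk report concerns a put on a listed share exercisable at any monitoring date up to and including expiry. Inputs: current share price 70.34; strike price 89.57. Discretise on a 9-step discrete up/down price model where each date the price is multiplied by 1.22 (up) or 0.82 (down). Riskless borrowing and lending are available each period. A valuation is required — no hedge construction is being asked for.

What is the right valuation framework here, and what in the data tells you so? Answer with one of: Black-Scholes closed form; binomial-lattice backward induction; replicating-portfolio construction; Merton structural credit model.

framework: binomial-lattice backward induction

Key observation: the defining feature is the embedded early-exercise option across 9 discrete dates on the spot-70.34 tree; pricing the strike-89.57 put means working backward with an exercise test at every node.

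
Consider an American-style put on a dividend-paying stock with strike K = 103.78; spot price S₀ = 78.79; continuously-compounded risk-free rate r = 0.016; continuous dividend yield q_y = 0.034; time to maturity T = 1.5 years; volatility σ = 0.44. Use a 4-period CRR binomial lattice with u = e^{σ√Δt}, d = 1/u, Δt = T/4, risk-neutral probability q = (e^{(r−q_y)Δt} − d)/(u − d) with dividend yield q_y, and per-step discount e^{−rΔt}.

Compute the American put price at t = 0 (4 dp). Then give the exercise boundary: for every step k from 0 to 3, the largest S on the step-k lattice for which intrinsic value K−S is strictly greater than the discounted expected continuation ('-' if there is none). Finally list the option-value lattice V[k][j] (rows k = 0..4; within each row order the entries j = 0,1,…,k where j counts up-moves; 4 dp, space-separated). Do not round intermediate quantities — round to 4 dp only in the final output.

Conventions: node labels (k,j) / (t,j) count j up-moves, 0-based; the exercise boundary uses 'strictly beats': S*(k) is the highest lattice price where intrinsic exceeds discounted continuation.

params: Δt=0.37500 u=1.30924 d=0.76380 q=0.42071 e^(-rΔt)=0.99402
t_4 payoffs: 76.9637 57.8142 24.9900 0.0000 0.0000
t_3: node(3,0) S=35.1089 payoff=68.6711 vs cont=68.4951 → 68.6711 [stop]  node(3,1) S=60.1801 payoff=43.5999 vs cont=43.7415 → 43.7415 [wait]  node(3,2) S=103.1547 payoff=0.6253 vs cont=14.3899 → 14.3899 [wait]  node(3,3) S=176.8174 payoff=0.0000 vs cont=0.0000 → 0.0000 [wait]  ⇒ S*(3)=35.1089
t_2: node(2,0) S=45.9658 payoff=57.8142 vs cont=57.8349 → 57.8349 [wait]  node(2,1) S=78.7900 payoff=24.9900 vs cont=31.2052 → 31.2052 [wait]  node(2,2) S=135.0539 payoff=0.0000 vs cont=8.2860 → 8.2860 [wait]  ⇒ S*(2)=-
t_1: node(1,0) S=60.1801 payoff=43.5999 vs cont=46.3526 → 46.3526 [wait]  node(1,1) S=103.1547 payoff=0.6253 vs cont=21.4339 → 21.4339 [wait]  ⇒ S*(1)=-
t_0: node(0,0) S=78.7900 payoff=24.9900 vs cont=35.6545 → 35.6545 [wait]  ⇒ S*(0)=-

price = 35.6545
boundary = - - - 35.1089
tree:
35.6545
46.3526 21.4339
57.8349 31.2052 8.2860
68.6711 43.7415 14.3899 0.0000
76.9637 57.8142 24.9900 0.0000 0.0000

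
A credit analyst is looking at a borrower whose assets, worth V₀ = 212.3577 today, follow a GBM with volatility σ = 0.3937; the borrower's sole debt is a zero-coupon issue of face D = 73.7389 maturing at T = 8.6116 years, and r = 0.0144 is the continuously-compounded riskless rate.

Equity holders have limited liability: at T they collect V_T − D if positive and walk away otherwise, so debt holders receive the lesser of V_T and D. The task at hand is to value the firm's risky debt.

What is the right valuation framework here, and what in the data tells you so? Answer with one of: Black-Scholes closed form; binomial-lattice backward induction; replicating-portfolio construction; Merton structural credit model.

Key observation: the asked-for credit quantity lives on the firm's capital structure — asset value, asset volatility, debt face 73.7389 — which is the structural model's domain.

framework: Merton structural credit model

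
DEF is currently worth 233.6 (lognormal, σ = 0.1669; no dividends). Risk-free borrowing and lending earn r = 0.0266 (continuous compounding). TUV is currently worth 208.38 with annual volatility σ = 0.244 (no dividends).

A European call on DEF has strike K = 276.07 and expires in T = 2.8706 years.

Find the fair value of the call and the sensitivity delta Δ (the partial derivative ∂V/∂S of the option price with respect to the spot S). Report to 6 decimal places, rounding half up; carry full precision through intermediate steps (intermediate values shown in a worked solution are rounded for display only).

σ√T = 0.1669·√2.8706 = 0.282776
d₁ = (ln(S/K) + (r+σ²/2)T) / (σ√T) = (ln(233.6/276.07) + (0.0266+0.1669²/2)·2.8706) / 0.282776 = (-0.167044 + 0.116339) / 0.282776 = -0.179312
d₂ = d₁ − σ√T = -0.179312 − 0.282776 = -0.462088
e^{−rT} = 0.926485
N(d₁) = 0.428846,  N(d₂) = 0.322009
Call price V = S·N(d₁) − K·e^{−rT}·N(d₂) = 100.178529 − 82.361754 = 17.816775
Δ = N(d₁) = 0.428846

price = 17.816775
Δ = 0.428846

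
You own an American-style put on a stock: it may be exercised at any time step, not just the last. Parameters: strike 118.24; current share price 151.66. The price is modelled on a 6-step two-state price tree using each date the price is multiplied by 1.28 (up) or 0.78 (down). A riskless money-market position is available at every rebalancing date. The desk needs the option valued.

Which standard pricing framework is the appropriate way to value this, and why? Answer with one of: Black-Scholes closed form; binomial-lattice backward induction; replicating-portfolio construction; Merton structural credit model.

framework: binomial-lattice backward induction

Key observation: an American put (K = 118.24, S₀ = 151.66) on a 6-date tree has no closed form — the optimal stopping decision is embedded and must be resolved recursively from expiry.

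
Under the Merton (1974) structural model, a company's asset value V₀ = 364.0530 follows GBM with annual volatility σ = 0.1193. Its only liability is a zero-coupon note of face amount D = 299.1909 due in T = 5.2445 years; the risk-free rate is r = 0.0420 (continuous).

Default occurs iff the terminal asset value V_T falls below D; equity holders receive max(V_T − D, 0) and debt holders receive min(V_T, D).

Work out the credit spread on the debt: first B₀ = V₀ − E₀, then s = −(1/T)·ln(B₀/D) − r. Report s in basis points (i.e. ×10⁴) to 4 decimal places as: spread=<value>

Apply the equity-as-call identities (strike 299.1909, horizon 5.2445 years):
d₁ = [ln(V₀/D) + (r + σ²/2)T] / (σ√T)
   = [ln(364.0530/299.1909) + (0.0420 + 0.5·0.1193²)·5.2445] / (0.1193·√5.2445)
   = [0.196218 + 0.257590] / 0.273207 = 1.661038
d₂ = d₁ − σ√T = 1.661038 − 0.273207 = 1.387830
N(d₁) = 0.951647,  N(d₂) = 0.917406,  e^(−rT) = 0.802303
E₀ = V₀·N(d₁) − D·e^(−rT)·N(d₂)
   = 364.0530·0.951647 − 299.1909·0.802303·0.917406 = 126.234322
B₀ = V₀ − E₀ = 364.0530 − 126.234322 = 237.818678
spread = −(1/T)·ln(B₀/D) − r = −(1/5.2445)·ln(237.818678/299.1909) − 0.0420 = 0.00177411
in basis points: 0.00177411 × 10⁴ = 17.7411 bp

spread=17.7411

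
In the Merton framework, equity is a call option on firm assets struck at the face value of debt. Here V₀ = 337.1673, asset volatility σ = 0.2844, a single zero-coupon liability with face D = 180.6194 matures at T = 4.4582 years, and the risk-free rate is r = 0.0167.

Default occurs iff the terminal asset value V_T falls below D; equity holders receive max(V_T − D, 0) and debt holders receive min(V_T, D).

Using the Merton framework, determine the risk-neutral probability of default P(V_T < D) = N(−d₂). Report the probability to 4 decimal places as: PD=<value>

PD=0.1940

Equity is a call on the firm's assets struck at D = 180.6194:
d₁ = [ln(V₀/D) + (r + σ²/2)T] / (σ√T)
   = [ln(337.1673/180.6194) + (0.0167 + 0.5·0.2844²)·4.4582] / (0.2844·√4.4582)
   = [0.624187 + 0.254749] / 0.600495 = 1.463686
d₂ = d₁ − σ√T = 1.463686 − 0.600495 = 0.863191
risk-neutral PD = N(−d₂) = N(-0.863191) = 0.194016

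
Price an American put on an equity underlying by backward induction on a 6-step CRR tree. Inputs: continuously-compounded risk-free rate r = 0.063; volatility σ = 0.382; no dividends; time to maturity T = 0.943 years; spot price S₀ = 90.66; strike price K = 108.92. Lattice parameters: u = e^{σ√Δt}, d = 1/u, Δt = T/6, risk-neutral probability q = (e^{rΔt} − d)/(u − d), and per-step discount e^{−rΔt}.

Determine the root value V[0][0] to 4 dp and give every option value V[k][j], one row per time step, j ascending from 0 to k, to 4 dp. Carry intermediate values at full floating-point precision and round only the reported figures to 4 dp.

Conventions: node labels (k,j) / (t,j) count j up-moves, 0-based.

price = 22.7646
tree:
22.7646
31.5131 14.2949
41.9507 21.4956 7.2344
51.3620 31.0006 12.2285 2.2836
59.4507 41.9507 19.9779 4.5665 0.0000
66.4027 51.3620 31.0006 9.1315 0.0000 0.0000
72.3777 59.4507 41.9507 18.2600 0.0000 0.0000 0.0000

Δt=0.15717, u=1.16351, d=0.85947, q=0.49494, disc=e^(-rΔt)=0.99015
k=6 terminal: V=max(K-S,0) → 72.3777 59.4507 41.9507 18.2600 0.0000 0.0000 0.0000
k=5: j=0 S=42.5173 intr=66.4027 cont=65.3296 V=66.4027[EX]; j=1 S=57.5580 intr=51.3620 cont=50.2889 V=51.3620[EX]; j=2 S=77.9194 intr=31.0006 cont=29.9274 V=31.0006[EX]; j=3 S=105.4838 intr=3.4362 cont=9.1315 V=9.1315[hold]; j=4 S=142.7992 intr=0.0000 cont=0.0000 V=0.0000[hold]; j=5 S=193.3151 intr=0.0000 cont=0.0000 V=0.0000[hold]
k=4: j=0 S=49.4693 intr=59.4507 cont=58.3776 V=59.4507[EX]; j=1 S=66.9693 intr=41.9507 cont=40.8776 V=41.9507[EX]; j=2 S=90.6600 intr=18.2600 cont=19.9779 V=19.9779[hold]; j=3 S=122.7314 intr=0.0000 cont=4.5665 V=4.5665[hold]; j=4 S=166.1482 intr=0.0000 cont=0.0000 V=0.0000[hold]
k=3: j=0 S=57.5580 intr=51.3620 cont=50.2889 V=51.3620[EX]; j=1 S=77.9194 intr=31.0006 cont=30.7693 V=31.0006[EX]; j=2 S=105.4838 intr=3.4362 cont=12.2285 V=12.2285[hold]; j=3 S=142.7992 intr=0.0000 cont=2.2836 V=2.2836[hold]
k=2: j=0 S=66.9693 intr=41.9507 cont=40.8776 V=41.9507[EX]; j=1 S=90.6600 intr=18.2600 cont=21.4956 V=21.4956[hold]; j=2 S=122.7314 intr=0.0000 cont=7.2344 V=7.2344[hold]
k=1: j=0 S=77.9194 intr=31.0006 cont=31.5131 V=31.5131[hold]; j=1 S=105.4838 intr=3.4362 cont=14.2949 V=14.2949[hold]
k=0: j=0 S=90.6600 intr=18.2600 cont=22.7646 V=22.7646[hold]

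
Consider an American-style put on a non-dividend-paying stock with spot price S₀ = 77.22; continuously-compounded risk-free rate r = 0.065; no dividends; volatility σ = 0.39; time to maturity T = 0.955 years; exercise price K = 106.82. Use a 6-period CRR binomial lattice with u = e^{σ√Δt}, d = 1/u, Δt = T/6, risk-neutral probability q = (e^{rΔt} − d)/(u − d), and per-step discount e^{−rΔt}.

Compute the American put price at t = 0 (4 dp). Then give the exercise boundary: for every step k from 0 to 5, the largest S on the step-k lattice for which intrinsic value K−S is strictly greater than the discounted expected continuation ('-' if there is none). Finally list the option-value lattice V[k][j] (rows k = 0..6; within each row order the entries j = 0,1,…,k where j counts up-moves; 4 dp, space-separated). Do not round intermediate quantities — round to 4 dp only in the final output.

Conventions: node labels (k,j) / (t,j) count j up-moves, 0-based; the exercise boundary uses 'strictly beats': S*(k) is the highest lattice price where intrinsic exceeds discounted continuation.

params: Δt=0.15917 u=1.16835 d=0.85591 q=0.49446 e^(-rΔt)=0.98971
t_6 payoffs: 76.4608 65.3784 50.2504 29.6000 1.4113 0.0000 0.0000
t_5: node(5,0) S=35.4702 payoff=71.3498 vs cont=70.2504 → 71.3498 [stop]  node(5,1) S=48.4183 payoff=58.4017 vs cont=57.3022 → 58.4017 [stop]  node(5,2) S=66.0932 payoff=40.7268 vs cont=39.6274 → 40.7268 [stop]  node(5,3) S=90.2201 payoff=16.5999 vs cont=15.5005 → 16.5999 [stop]  node(5,4) S=123.1543 payoff=0.0000 vs cont=0.7061 → 0.7061 [wait]  node(5,5) S=168.1110 payoff=0.0000 vs cont=0.0000 → 0.0000 [wait]  ⇒ S*(5)=90.2201
t_4: node(4,0) S=41.4416 payoff=65.3784 vs cont=64.2789 → 65.3784 [stop]  node(4,1) S=56.5696 payoff=50.2504 vs cont=49.1509 → 50.2504 [stop]  node(4,2) S=77.2200 payoff=29.6000 vs cont=28.5006 → 29.6000 [stop]  node(4,3) S=105.4087 payoff=1.4113 vs cont=8.6511 → 8.6511 [wait]  node(4,4) S=143.8874 payoff=0.0000 vs cont=0.3533 → 0.3533 [wait]  ⇒ S*(4)=77.2200
t_3: node(3,0) S=48.4183 payoff=58.4017 vs cont=57.3022 → 58.4017 [stop]  node(3,1) S=66.0932 payoff=40.7268 vs cont=39.6274 → 40.7268 [stop]  node(3,2) S=90.2201 payoff=16.5999 vs cont=19.0434 → 19.0434 [wait]  node(3,3) S=123.1543 payoff=0.0000 vs cont=4.5013 → 4.5013 [wait]  ⇒ S*(3)=66.0932
t_2: node(2,0) S=56.5696 payoff=50.2504 vs cont=49.1509 → 50.2504 [stop]  node(2,1) S=77.2200 payoff=29.6000 vs cont=29.6963 → 29.6963 [wait]  node(2,2) S=105.4087 payoff=1.4113 vs cont=11.7309 → 11.7309 [wait]  ⇒ S*(2)=56.5696
t_1: node(1,0) S=66.0932 payoff=40.7268 vs cont=39.6745 → 40.7268 [stop]  node(1,1) S=90.2201 payoff=16.5999 vs cont=20.5988 → 20.5988 [wait]  ⇒ S*(1)=66.0932
t_0: node(0,0) S=77.2200 payoff=29.6000 vs cont=30.4575 → 30.4575 [wait]  ⇒ S*(0)=-

price = 30.4575
boundary = - 66.0932 56.5696 66.0932 77.2200 90.2201
tree:
30.4575
40.7268 20.5988
50.2504 29.6963 11.7309
58.4017 40.7268 19.0434 4.5013
65.3784 50.2504 29.6000 8.6511 0.3533
71.3498 58.4017 40.7268 16.5999 0.7061 0.0000
76.4608 65.3784 50.2504 29.6000 1.4113 0.0000 0.0000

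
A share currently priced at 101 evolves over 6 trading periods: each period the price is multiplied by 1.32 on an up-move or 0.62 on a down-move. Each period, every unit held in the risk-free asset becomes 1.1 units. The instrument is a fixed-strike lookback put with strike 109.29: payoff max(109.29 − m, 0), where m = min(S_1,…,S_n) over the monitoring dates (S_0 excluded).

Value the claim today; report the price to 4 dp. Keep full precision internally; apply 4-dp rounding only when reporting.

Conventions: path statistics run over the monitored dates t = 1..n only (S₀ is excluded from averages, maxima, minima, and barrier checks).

price = 19.5486

Risk-neutral up-probability p* = (R−d)/(u−d) = (1.1−0.62)/(1.32−0.62) = 0.6857; the claim prices as the p*-weighted sum of path payoffs discounted by R^6.
Enumerate all 2^6 = 64 price paths (U = up ×1.32, D = down ×0.62); each path with k up-moves has probability p*^k·(1−p*)^(6−k).
DDDDDD: m=5.7368, payoff=103.5532, prob=0.000964
UDDDDD: m=12.2139, payoff=97.0761, prob=0.002103
DUDDDD: m=12.2139, payoff=97.0761, prob=0.002103
UUDDDD: m=26.0038, payoff=83.2862, prob=0.004588
DDUDDD: m=12.2139, payoff=97.0761, prob=0.002103
UDUDDD: m=26.0038, payoff=83.2862, prob=0.004588
DUUDDD: m=26.0038, payoff=83.2862, prob=0.004588
UUUDDD: m=55.3628, payoff=53.9272, prob=0.010009
DDDUDD: m=12.2139, payoff=97.0761, prob=0.002103
UDDUDD: m=26.0038, payoff=83.2862, prob=0.004588
DUDUDD: m=26.0038, payoff=83.2862, prob=0.004588
UUDUDD: m=55.3628, payoff=53.9272, prob=0.010009
DDUUDD: m=26.0038, payoff=83.2862, prob=0.004588
UDUUDD: m=55.3628, payoff=53.9272, prob=0.010009
DUUUDD: m=55.3628, payoff=53.9272, prob=0.010009
UUUUDD: m=117.8692, payoff=0.0000, prob=0.021838
DDDDUD: m=12.2139, payoff=97.0761, prob=0.002103
UDDDUD: m=26.0038, payoff=83.2862, prob=0.004588
DUDDUD: m=26.0038, payoff=83.2862, prob=0.004588
UUDDUD: m=55.3628, payoff=53.9272, prob=0.010009
DDUDUD: m=26.0038, payoff=83.2862, prob=0.004588
UDUDUD: m=55.3628, payoff=53.9272, prob=0.010009
DUUDUD: m=55.3628, payoff=53.9272, prob=0.010009
UUUDUD: m=117.8692, payoff=0.0000, prob=0.021838
DDDUUD: m=24.0711, payoff=85.2189, prob=0.004588
UDDUUD: m=51.2482, payoff=58.0418, prob=0.010009
DUDUUD: m=51.2482, payoff=58.0418, prob=0.010009
UUDUUD: m=109.1091, payoff=0.1809, prob=0.021838
DDUUUD: m=38.8244, payoff=70.4656, prob=0.010009
UDUUUD: m=82.6584, payoff=26.6316, prob=0.021838
DUUUUD: m=62.6200, payoff=46.6700, prob=0.021838
UUUUUD: m=133.3200, payoff=0.0000, prob=0.047648
DDDDDU: m=9.2529, payoff=100.0371, prob=0.002103
UDDDDU: m=19.6998, payoff=89.5902, prob=0.004588
DUDDDU: m=19.6998, payoff=89.5902, prob=0.004588
UUDDDU: m=41.9415, payoff=67.3485, prob=0.010009
DDUDDU: m=19.6998, payoff=89.5902, prob=0.004588
UDUDDU: m=41.9415, payoff=67.3485, prob=0.010009
DUUDDU: m=41.9415, payoff=67.3485, prob=0.010009
UUUDDU: m=89.2949, payoff=19.9951, prob=0.021838
DDDUDU: m=19.6998, payoff=89.5902, prob=0.004588
UDDUDU: m=41.9415, payoff=67.3485, prob=0.010009
DUDUDU: m=41.9415, payoff=67.3485, prob=0.010009
UUDUDU: m=89.2949, payoff=19.9951, prob=0.021838
DDUUDU: m=38.8244, payoff=70.4656, prob=0.010009
UDUUDU: m=82.6584, payoff=26.6316, prob=0.021838
DUUUDU: m=62.6200, payoff=46.6700, prob=0.021838
UUUUDU: m=133.3200, payoff=0.0000, prob=0.047648
DDDDUU: m=14.9241, payoff=94.3659, prob=0.004588
UDDDUU: m=31.7739, payoff=77.5161, prob=0.010009
DUDDUU: m=31.7739, payoff=77.5161, prob=0.010009
UUDDUU: m=67.6476, payoff=41.6424, prob=0.021838
DDUDUU: m=31.7739, payoff=77.5161, prob=0.010009
UDUDUU: m=67.6476, payoff=41.6424, prob=0.021838
DUUDUU: m=62.6200, payoff=46.6700, prob=0.021838
UUUDUU: m=133.3200, payoff=0.0000, prob=0.047648
DDDUUU: m=24.0711, payoff=85.2189, prob=0.010009
UDDUUU: m=51.2482, payoff=58.0418, prob=0.021838
DUDUUU: m=51.2482, payoff=58.0418, prob=0.021838
UUDUUU: m=109.1091, payoff=0.1809, prob=0.047648
DDUUUU: m=38.8244, payoff=70.4656, prob=0.021838
UDUUUU: m=82.6584, payoff=26.6316, prob=0.047648
DUUUUU: m=62.6200, payoff=46.6700, prob=0.047648
UUUUUU: m=133.3200, payoff=0.0000, prob=0.103958
Price = Σ prob·payoff / R^6 = 34.631563 / 1.771561 = 19.5486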